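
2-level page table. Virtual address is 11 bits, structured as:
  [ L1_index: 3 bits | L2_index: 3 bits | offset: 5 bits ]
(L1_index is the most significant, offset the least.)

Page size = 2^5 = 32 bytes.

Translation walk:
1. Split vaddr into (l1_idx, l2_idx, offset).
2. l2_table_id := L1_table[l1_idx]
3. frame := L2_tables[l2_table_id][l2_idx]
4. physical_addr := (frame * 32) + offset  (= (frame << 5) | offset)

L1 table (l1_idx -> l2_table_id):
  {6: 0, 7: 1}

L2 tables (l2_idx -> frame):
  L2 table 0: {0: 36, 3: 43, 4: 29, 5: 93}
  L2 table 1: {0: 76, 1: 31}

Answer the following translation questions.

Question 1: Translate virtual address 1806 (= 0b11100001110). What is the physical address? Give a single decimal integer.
vaddr = 1806 = 0b11100001110
Split: l1_idx=7, l2_idx=0, offset=14
L1[7] = 1
L2[1][0] = 76
paddr = 76 * 32 + 14 = 2446

Answer: 2446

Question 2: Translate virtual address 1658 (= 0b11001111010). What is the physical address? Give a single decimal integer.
vaddr = 1658 = 0b11001111010
Split: l1_idx=6, l2_idx=3, offset=26
L1[6] = 0
L2[0][3] = 43
paddr = 43 * 32 + 26 = 1402

Answer: 1402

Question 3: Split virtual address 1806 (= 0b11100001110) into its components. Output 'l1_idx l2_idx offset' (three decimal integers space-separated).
vaddr = 1806 = 0b11100001110
  top 3 bits -> l1_idx = 7
  next 3 bits -> l2_idx = 0
  bottom 5 bits -> offset = 14

Answer: 7 0 14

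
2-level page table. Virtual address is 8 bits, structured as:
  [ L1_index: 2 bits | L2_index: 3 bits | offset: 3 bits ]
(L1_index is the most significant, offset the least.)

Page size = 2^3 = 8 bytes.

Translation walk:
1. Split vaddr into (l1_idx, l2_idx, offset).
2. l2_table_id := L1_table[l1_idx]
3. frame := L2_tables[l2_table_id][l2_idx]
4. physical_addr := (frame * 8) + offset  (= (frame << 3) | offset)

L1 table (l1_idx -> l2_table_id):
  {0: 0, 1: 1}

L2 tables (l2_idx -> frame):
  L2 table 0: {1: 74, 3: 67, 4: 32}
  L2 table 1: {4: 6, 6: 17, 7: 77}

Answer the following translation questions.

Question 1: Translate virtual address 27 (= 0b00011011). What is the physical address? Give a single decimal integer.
vaddr = 27 = 0b00011011
Split: l1_idx=0, l2_idx=3, offset=3
L1[0] = 0
L2[0][3] = 67
paddr = 67 * 8 + 3 = 539

Answer: 539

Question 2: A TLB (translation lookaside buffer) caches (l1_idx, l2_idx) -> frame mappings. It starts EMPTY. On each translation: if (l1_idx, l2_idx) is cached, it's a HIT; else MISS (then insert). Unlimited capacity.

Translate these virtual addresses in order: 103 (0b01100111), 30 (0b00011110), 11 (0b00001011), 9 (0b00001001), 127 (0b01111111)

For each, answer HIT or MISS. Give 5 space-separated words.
Answer: MISS MISS MISS HIT MISS

Derivation:
vaddr=103: (1,4) not in TLB -> MISS, insert
vaddr=30: (0,3) not in TLB -> MISS, insert
vaddr=11: (0,1) not in TLB -> MISS, insert
vaddr=9: (0,1) in TLB -> HIT
vaddr=127: (1,7) not in TLB -> MISS, insert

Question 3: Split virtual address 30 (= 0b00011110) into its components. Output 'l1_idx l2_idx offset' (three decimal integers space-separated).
vaddr = 30 = 0b00011110
  top 2 bits -> l1_idx = 0
  next 3 bits -> l2_idx = 3
  bottom 3 bits -> offset = 6

Answer: 0 3 6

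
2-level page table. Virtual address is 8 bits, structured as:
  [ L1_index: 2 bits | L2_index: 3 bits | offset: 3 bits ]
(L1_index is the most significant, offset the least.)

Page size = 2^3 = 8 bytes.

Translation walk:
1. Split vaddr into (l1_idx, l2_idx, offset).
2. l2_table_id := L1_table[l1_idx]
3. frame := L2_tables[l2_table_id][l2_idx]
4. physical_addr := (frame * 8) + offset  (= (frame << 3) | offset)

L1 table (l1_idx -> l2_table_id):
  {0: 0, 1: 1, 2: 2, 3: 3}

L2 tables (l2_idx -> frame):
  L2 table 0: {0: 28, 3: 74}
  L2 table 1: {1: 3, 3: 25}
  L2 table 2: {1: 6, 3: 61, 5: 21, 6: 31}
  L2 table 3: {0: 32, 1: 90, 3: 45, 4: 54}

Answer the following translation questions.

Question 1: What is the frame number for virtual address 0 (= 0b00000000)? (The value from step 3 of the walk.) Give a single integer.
vaddr = 0: l1_idx=0, l2_idx=0
L1[0] = 0; L2[0][0] = 28

Answer: 28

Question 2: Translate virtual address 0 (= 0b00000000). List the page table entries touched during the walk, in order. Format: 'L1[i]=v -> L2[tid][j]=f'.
Answer: L1[0]=0 -> L2[0][0]=28

Derivation:
vaddr = 0 = 0b00000000
Split: l1_idx=0, l2_idx=0, offset=0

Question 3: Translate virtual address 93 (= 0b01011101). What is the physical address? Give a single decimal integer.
vaddr = 93 = 0b01011101
Split: l1_idx=1, l2_idx=3, offset=5
L1[1] = 1
L2[1][3] = 25
paddr = 25 * 8 + 5 = 205

Answer: 205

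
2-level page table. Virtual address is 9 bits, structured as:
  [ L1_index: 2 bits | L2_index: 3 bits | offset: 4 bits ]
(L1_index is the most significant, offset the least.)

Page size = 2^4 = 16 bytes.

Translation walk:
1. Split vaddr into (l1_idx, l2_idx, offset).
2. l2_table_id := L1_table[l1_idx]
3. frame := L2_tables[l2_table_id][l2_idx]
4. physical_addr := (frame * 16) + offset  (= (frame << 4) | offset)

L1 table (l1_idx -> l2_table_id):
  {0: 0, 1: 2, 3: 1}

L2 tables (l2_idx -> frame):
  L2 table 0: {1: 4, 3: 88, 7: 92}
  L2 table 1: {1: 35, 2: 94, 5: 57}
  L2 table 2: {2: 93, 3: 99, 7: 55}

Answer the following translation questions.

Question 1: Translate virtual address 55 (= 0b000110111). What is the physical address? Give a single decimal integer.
vaddr = 55 = 0b000110111
Split: l1_idx=0, l2_idx=3, offset=7
L1[0] = 0
L2[0][3] = 88
paddr = 88 * 16 + 7 = 1415

Answer: 1415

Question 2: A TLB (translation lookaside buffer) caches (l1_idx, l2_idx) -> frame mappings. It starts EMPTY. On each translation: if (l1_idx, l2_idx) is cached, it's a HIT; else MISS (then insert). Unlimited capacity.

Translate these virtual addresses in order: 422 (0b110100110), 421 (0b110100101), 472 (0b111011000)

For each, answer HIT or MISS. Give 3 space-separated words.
vaddr=422: (3,2) not in TLB -> MISS, insert
vaddr=421: (3,2) in TLB -> HIT
vaddr=472: (3,5) not in TLB -> MISS, insert

Answer: MISS HIT MISS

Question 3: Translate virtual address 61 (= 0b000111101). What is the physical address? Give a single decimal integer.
Answer: 1421

Derivation:
vaddr = 61 = 0b000111101
Split: l1_idx=0, l2_idx=3, offset=13
L1[0] = 0
L2[0][3] = 88
paddr = 88 * 16 + 13 = 1421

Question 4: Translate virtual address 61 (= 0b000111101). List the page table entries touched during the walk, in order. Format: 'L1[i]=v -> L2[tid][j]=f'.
Answer: L1[0]=0 -> L2[0][3]=88

Derivation:
vaddr = 61 = 0b000111101
Split: l1_idx=0, l2_idx=3, offset=13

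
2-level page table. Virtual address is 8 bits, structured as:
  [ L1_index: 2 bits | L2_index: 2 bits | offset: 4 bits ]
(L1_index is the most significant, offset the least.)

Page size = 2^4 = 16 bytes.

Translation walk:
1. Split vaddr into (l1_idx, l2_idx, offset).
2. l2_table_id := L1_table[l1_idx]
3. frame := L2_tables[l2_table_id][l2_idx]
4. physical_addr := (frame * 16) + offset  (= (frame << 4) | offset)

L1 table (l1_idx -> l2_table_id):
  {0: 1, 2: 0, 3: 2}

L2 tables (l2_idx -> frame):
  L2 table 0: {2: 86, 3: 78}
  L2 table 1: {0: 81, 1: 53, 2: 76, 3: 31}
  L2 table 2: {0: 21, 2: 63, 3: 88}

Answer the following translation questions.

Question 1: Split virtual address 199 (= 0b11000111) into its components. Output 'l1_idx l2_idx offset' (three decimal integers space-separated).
Answer: 3 0 7

Derivation:
vaddr = 199 = 0b11000111
  top 2 bits -> l1_idx = 3
  next 2 bits -> l2_idx = 0
  bottom 4 bits -> offset = 7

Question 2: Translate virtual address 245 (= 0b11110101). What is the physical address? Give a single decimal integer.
vaddr = 245 = 0b11110101
Split: l1_idx=3, l2_idx=3, offset=5
L1[3] = 2
L2[2][3] = 88
paddr = 88 * 16 + 5 = 1413

Answer: 1413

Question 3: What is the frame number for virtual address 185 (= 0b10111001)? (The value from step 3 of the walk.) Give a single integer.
Answer: 78

Derivation:
vaddr = 185: l1_idx=2, l2_idx=3
L1[2] = 0; L2[0][3] = 78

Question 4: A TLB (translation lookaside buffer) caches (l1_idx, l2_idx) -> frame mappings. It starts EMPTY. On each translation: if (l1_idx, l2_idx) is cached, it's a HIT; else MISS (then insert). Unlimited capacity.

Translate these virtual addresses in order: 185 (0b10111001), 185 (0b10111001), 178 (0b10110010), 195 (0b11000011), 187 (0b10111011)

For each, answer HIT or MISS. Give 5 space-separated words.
Answer: MISS HIT HIT MISS HIT

Derivation:
vaddr=185: (2,3) not in TLB -> MISS, insert
vaddr=185: (2,3) in TLB -> HIT
vaddr=178: (2,3) in TLB -> HIT
vaddr=195: (3,0) not in TLB -> MISS, insert
vaddr=187: (2,3) in TLB -> HIT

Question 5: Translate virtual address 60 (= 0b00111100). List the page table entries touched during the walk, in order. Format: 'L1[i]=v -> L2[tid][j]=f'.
vaddr = 60 = 0b00111100
Split: l1_idx=0, l2_idx=3, offset=12

Answer: L1[0]=1 -> L2[1][3]=31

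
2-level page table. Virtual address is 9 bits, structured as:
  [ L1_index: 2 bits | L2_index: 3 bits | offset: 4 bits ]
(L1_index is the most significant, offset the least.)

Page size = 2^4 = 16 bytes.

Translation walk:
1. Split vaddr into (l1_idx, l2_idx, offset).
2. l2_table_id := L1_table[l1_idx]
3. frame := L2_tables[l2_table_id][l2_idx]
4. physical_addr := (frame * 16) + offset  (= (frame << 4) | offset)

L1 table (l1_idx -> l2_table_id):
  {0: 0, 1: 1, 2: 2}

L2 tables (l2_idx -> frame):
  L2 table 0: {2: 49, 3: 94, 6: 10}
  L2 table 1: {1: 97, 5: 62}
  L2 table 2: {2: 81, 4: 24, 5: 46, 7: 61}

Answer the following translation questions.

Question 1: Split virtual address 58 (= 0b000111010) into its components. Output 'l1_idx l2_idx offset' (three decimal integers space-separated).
vaddr = 58 = 0b000111010
  top 2 bits -> l1_idx = 0
  next 3 bits -> l2_idx = 3
  bottom 4 bits -> offset = 10

Answer: 0 3 10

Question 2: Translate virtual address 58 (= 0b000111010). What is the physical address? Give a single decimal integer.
Answer: 1514

Derivation:
vaddr = 58 = 0b000111010
Split: l1_idx=0, l2_idx=3, offset=10
L1[0] = 0
L2[0][3] = 94
paddr = 94 * 16 + 10 = 1514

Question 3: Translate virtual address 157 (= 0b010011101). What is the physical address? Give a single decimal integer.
Answer: 1565

Derivation:
vaddr = 157 = 0b010011101
Split: l1_idx=1, l2_idx=1, offset=13
L1[1] = 1
L2[1][1] = 97
paddr = 97 * 16 + 13 = 1565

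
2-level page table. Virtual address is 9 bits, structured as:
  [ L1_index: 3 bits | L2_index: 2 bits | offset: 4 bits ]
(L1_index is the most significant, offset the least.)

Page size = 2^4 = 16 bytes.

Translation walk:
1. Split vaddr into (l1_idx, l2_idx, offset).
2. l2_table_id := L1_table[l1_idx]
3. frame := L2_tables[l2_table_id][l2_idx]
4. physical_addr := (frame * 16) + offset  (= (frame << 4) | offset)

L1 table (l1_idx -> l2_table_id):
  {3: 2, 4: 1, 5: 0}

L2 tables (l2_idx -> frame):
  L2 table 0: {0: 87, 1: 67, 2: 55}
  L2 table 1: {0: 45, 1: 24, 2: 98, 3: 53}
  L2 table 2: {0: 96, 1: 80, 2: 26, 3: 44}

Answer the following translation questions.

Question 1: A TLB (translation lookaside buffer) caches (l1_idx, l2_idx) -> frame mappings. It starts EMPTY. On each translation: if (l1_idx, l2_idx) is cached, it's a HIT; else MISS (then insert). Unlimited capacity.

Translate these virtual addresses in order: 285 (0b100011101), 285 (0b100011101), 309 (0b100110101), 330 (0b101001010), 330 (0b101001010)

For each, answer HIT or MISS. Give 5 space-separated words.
vaddr=285: (4,1) not in TLB -> MISS, insert
vaddr=285: (4,1) in TLB -> HIT
vaddr=309: (4,3) not in TLB -> MISS, insert
vaddr=330: (5,0) not in TLB -> MISS, insert
vaddr=330: (5,0) in TLB -> HIT

Answer: MISS HIT MISS MISS HIT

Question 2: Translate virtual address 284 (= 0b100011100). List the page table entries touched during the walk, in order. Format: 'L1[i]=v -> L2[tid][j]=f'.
Answer: L1[4]=1 -> L2[1][1]=24

Derivation:
vaddr = 284 = 0b100011100
Split: l1_idx=4, l2_idx=1, offset=12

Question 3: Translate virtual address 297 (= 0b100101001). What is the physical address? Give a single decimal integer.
vaddr = 297 = 0b100101001
Split: l1_idx=4, l2_idx=2, offset=9
L1[4] = 1
L2[1][2] = 98
paddr = 98 * 16 + 9 = 1577

Answer: 1577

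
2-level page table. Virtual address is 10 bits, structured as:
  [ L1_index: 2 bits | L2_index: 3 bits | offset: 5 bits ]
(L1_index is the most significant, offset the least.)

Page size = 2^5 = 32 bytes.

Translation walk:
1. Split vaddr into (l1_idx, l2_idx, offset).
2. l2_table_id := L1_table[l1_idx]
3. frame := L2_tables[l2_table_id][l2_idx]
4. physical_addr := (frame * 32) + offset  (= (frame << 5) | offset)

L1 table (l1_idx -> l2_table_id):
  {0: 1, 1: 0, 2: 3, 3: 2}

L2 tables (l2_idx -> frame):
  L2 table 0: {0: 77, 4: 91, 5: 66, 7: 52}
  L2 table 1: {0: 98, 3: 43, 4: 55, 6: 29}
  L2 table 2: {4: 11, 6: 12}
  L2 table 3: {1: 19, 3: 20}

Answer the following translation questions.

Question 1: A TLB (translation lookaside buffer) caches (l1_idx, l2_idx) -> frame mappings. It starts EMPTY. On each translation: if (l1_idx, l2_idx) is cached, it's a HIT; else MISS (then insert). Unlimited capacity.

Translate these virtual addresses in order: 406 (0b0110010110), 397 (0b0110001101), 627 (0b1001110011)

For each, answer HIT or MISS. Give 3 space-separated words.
Answer: MISS HIT MISS

Derivation:
vaddr=406: (1,4) not in TLB -> MISS, insert
vaddr=397: (1,4) in TLB -> HIT
vaddr=627: (2,3) not in TLB -> MISS, insert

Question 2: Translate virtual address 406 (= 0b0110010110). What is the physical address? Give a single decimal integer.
Answer: 2934

Derivation:
vaddr = 406 = 0b0110010110
Split: l1_idx=1, l2_idx=4, offset=22
L1[1] = 0
L2[0][4] = 91
paddr = 91 * 32 + 22 = 2934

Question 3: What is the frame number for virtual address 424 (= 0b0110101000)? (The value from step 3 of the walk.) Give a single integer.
Answer: 66

Derivation:
vaddr = 424: l1_idx=1, l2_idx=5
L1[1] = 0; L2[0][5] = 66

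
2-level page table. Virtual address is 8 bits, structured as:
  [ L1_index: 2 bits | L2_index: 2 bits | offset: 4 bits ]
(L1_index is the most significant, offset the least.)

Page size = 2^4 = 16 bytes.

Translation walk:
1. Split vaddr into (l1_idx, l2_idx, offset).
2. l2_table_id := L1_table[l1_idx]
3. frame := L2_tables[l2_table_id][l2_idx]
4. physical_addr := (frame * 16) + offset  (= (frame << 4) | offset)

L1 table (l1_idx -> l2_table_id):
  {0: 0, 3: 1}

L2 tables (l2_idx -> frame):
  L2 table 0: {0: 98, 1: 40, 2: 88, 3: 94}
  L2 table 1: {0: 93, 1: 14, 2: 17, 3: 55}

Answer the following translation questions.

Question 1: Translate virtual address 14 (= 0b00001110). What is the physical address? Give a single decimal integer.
vaddr = 14 = 0b00001110
Split: l1_idx=0, l2_idx=0, offset=14
L1[0] = 0
L2[0][0] = 98
paddr = 98 * 16 + 14 = 1582

Answer: 1582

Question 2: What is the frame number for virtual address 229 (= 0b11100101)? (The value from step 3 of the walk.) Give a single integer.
Answer: 17

Derivation:
vaddr = 229: l1_idx=3, l2_idx=2
L1[3] = 1; L2[1][2] = 17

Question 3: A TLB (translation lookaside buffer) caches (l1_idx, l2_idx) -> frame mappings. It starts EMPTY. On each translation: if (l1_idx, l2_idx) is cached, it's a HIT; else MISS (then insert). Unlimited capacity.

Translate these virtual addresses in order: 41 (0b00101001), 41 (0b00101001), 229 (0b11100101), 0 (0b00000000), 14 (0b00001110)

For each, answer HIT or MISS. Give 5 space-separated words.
vaddr=41: (0,2) not in TLB -> MISS, insert
vaddr=41: (0,2) in TLB -> HIT
vaddr=229: (3,2) not in TLB -> MISS, insert
vaddr=0: (0,0) not in TLB -> MISS, insert
vaddr=14: (0,0) in TLB -> HIT

Answer: MISS HIT MISS MISS HIT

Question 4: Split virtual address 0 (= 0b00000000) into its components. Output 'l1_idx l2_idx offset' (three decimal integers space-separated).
Answer: 0 0 0

Derivation:
vaddr = 0 = 0b00000000
  top 2 bits -> l1_idx = 0
  next 2 bits -> l2_idx = 0
  bottom 4 bits -> offset = 0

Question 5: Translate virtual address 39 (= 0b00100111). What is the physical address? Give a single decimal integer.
Answer: 1415

Derivation:
vaddr = 39 = 0b00100111
Split: l1_idx=0, l2_idx=2, offset=7
L1[0] = 0
L2[0][2] = 88
paddr = 88 * 16 + 7 = 1415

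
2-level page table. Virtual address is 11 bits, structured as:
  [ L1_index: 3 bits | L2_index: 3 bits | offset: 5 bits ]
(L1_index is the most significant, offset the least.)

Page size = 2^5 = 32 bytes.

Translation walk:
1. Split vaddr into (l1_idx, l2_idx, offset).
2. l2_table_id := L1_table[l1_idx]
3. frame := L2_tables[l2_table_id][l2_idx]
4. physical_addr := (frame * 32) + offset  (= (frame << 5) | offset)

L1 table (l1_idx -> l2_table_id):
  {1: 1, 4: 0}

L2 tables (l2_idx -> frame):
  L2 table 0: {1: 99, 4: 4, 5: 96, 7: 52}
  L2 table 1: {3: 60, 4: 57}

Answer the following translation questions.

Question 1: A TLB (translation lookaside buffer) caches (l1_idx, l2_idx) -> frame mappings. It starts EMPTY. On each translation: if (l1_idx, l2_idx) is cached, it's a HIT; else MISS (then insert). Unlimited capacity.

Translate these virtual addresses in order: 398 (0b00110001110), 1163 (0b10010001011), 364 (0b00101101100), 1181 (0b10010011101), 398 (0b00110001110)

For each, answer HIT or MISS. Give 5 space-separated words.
vaddr=398: (1,4) not in TLB -> MISS, insert
vaddr=1163: (4,4) not in TLB -> MISS, insert
vaddr=364: (1,3) not in TLB -> MISS, insert
vaddr=1181: (4,4) in TLB -> HIT
vaddr=398: (1,4) in TLB -> HIT

Answer: MISS MISS MISS HIT HIT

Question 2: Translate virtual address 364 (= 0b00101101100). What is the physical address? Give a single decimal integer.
Answer: 1932

Derivation:
vaddr = 364 = 0b00101101100
Split: l1_idx=1, l2_idx=3, offset=12
L1[1] = 1
L2[1][3] = 60
paddr = 60 * 32 + 12 = 1932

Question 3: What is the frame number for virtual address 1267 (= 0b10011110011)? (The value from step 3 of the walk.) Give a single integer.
Answer: 52

Derivation:
vaddr = 1267: l1_idx=4, l2_idx=7
L1[4] = 0; L2[0][7] = 52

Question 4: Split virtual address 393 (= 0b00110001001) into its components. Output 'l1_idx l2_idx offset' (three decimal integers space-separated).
vaddr = 393 = 0b00110001001
  top 3 bits -> l1_idx = 1
  next 3 bits -> l2_idx = 4
  bottom 5 bits -> offset = 9

Answer: 1 4 9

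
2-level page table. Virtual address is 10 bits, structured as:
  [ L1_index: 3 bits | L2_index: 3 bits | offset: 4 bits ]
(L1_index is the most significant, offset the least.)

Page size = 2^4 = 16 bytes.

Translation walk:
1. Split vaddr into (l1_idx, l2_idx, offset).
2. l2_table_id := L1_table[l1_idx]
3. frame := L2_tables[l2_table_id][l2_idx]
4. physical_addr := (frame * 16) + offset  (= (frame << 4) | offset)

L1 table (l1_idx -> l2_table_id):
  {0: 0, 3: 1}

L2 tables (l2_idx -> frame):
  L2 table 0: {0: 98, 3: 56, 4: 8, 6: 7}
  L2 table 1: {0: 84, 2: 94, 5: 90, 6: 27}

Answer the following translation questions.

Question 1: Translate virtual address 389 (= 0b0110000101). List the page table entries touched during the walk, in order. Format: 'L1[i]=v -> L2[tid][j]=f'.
vaddr = 389 = 0b0110000101
Split: l1_idx=3, l2_idx=0, offset=5

Answer: L1[3]=1 -> L2[1][0]=84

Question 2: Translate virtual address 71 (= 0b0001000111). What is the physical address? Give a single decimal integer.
vaddr = 71 = 0b0001000111
Split: l1_idx=0, l2_idx=4, offset=7
L1[0] = 0
L2[0][4] = 8
paddr = 8 * 16 + 7 = 135

Answer: 135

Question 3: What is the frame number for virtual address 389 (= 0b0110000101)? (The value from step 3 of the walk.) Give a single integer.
vaddr = 389: l1_idx=3, l2_idx=0
L1[3] = 1; L2[1][0] = 84

Answer: 84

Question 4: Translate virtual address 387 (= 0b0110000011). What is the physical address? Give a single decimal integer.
Answer: 1347

Derivation:
vaddr = 387 = 0b0110000011
Split: l1_idx=3, l2_idx=0, offset=3
L1[3] = 1
L2[1][0] = 84
paddr = 84 * 16 + 3 = 1347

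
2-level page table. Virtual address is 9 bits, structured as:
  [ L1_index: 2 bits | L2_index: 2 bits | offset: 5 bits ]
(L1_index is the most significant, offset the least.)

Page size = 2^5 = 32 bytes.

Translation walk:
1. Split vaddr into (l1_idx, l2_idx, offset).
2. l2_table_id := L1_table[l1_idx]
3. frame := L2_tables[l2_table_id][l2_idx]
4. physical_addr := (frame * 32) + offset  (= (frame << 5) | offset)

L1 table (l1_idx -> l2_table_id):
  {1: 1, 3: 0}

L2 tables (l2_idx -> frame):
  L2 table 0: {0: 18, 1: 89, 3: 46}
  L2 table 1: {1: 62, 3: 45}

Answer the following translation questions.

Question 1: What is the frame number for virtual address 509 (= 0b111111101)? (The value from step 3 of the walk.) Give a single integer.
Answer: 46

Derivation:
vaddr = 509: l1_idx=3, l2_idx=3
L1[3] = 0; L2[0][3] = 46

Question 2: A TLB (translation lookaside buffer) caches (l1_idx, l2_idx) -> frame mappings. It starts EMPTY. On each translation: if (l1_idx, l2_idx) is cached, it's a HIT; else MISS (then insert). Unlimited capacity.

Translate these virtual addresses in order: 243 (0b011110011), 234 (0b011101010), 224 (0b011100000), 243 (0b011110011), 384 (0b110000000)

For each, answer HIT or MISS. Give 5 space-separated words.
Answer: MISS HIT HIT HIT MISS

Derivation:
vaddr=243: (1,3) not in TLB -> MISS, insert
vaddr=234: (1,3) in TLB -> HIT
vaddr=224: (1,3) in TLB -> HIT
vaddr=243: (1,3) in TLB -> HIT
vaddr=384: (3,0) not in TLB -> MISS, insert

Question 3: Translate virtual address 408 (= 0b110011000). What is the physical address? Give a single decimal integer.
Answer: 600

Derivation:
vaddr = 408 = 0b110011000
Split: l1_idx=3, l2_idx=0, offset=24
L1[3] = 0
L2[0][0] = 18
paddr = 18 * 32 + 24 = 600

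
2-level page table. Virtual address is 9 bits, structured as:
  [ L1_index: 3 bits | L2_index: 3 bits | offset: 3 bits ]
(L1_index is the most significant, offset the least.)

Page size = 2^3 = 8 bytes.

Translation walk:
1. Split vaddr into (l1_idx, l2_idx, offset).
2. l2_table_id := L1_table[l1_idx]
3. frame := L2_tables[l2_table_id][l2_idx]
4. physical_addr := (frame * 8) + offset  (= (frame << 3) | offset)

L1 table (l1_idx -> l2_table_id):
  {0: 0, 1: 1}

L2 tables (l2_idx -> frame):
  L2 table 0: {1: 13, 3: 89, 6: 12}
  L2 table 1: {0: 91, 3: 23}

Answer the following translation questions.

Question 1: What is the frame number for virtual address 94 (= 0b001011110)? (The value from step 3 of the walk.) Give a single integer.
Answer: 23

Derivation:
vaddr = 94: l1_idx=1, l2_idx=3
L1[1] = 1; L2[1][3] = 23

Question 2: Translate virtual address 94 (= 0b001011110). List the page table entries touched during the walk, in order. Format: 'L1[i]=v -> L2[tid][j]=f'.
Answer: L1[1]=1 -> L2[1][3]=23

Derivation:
vaddr = 94 = 0b001011110
Split: l1_idx=1, l2_idx=3, offset=6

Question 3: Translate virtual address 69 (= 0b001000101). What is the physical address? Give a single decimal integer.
Answer: 733

Derivation:
vaddr = 69 = 0b001000101
Split: l1_idx=1, l2_idx=0, offset=5
L1[1] = 1
L2[1][0] = 91
paddr = 91 * 8 + 5 = 733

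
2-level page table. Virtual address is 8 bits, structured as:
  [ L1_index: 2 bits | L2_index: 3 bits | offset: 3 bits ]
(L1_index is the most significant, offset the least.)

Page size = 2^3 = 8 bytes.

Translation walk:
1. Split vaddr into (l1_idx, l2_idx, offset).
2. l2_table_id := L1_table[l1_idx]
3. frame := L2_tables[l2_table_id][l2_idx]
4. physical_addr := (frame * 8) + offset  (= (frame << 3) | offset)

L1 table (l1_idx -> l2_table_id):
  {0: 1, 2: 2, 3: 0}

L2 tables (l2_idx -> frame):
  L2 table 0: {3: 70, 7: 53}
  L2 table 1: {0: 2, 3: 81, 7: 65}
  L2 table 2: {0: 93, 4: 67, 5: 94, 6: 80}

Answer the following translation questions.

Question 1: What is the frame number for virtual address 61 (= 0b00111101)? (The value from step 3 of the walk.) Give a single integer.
Answer: 65

Derivation:
vaddr = 61: l1_idx=0, l2_idx=7
L1[0] = 1; L2[1][7] = 65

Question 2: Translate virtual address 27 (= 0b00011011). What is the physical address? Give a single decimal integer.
Answer: 651

Derivation:
vaddr = 27 = 0b00011011
Split: l1_idx=0, l2_idx=3, offset=3
L1[0] = 1
L2[1][3] = 81
paddr = 81 * 8 + 3 = 651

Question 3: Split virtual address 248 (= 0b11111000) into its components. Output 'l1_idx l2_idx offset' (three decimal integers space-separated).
vaddr = 248 = 0b11111000
  top 2 bits -> l1_idx = 3
  next 3 bits -> l2_idx = 7
  bottom 3 bits -> offset = 0

Answer: 3 7 0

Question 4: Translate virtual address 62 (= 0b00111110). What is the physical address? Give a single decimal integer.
Answer: 526

Derivation:
vaddr = 62 = 0b00111110
Split: l1_idx=0, l2_idx=7, offset=6
L1[0] = 1
L2[1][7] = 65
paddr = 65 * 8 + 6 = 526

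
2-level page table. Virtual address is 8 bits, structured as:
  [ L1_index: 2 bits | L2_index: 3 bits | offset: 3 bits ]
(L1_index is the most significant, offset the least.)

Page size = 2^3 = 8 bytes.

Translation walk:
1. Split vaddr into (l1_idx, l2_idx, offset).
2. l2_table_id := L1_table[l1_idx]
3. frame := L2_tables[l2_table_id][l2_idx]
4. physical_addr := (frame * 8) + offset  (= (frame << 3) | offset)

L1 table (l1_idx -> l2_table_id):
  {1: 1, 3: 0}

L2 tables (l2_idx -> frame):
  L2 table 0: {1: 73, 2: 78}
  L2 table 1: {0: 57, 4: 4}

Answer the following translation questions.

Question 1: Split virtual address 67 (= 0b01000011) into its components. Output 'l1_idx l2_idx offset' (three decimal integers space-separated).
Answer: 1 0 3

Derivation:
vaddr = 67 = 0b01000011
  top 2 bits -> l1_idx = 1
  next 3 bits -> l2_idx = 0
  bottom 3 bits -> offset = 3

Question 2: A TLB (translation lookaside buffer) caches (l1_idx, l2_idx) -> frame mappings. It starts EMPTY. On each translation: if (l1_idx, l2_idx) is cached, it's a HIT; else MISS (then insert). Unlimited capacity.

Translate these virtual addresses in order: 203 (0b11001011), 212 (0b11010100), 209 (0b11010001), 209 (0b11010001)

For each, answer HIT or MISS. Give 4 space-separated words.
Answer: MISS MISS HIT HIT

Derivation:
vaddr=203: (3,1) not in TLB -> MISS, insert
vaddr=212: (3,2) not in TLB -> MISS, insert
vaddr=209: (3,2) in TLB -> HIT
vaddr=209: (3,2) in TLB -> HIT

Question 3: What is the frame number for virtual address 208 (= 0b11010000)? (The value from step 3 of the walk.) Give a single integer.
Answer: 78

Derivation:
vaddr = 208: l1_idx=3, l2_idx=2
L1[3] = 0; L2[0][2] = 78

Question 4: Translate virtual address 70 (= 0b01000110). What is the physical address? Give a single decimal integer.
Answer: 462

Derivation:
vaddr = 70 = 0b01000110
Split: l1_idx=1, l2_idx=0, offset=6
L1[1] = 1
L2[1][0] = 57
paddr = 57 * 8 + 6 = 462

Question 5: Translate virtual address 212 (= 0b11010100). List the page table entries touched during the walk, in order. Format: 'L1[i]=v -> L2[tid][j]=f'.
Answer: L1[3]=0 -> L2[0][2]=78

Derivation:
vaddr = 212 = 0b11010100
Split: l1_idx=3, l2_idx=2, offset=4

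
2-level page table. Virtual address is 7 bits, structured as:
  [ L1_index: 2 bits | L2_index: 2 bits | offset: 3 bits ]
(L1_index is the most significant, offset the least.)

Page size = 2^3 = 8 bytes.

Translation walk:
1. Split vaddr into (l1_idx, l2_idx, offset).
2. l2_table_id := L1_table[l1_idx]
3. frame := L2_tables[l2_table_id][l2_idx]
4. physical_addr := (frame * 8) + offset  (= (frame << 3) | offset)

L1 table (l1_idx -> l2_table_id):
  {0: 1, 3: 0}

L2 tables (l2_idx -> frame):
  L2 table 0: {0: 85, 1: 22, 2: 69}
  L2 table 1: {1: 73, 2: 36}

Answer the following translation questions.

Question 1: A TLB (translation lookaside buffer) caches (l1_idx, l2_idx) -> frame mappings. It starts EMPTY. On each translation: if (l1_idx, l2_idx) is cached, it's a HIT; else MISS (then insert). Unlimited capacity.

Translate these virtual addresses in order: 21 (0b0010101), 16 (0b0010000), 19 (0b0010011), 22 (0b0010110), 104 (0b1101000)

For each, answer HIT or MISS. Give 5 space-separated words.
Answer: MISS HIT HIT HIT MISS

Derivation:
vaddr=21: (0,2) not in TLB -> MISS, insert
vaddr=16: (0,2) in TLB -> HIT
vaddr=19: (0,2) in TLB -> HIT
vaddr=22: (0,2) in TLB -> HIT
vaddr=104: (3,1) not in TLB -> MISS, insert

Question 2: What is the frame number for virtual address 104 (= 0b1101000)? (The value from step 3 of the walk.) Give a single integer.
Answer: 22

Derivation:
vaddr = 104: l1_idx=3, l2_idx=1
L1[3] = 0; L2[0][1] = 22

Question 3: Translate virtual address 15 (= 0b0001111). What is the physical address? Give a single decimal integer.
vaddr = 15 = 0b0001111
Split: l1_idx=0, l2_idx=1, offset=7
L1[0] = 1
L2[1][1] = 73
paddr = 73 * 8 + 7 = 591

Answer: 591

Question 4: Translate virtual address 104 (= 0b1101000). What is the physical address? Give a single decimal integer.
Answer: 176

Derivation:
vaddr = 104 = 0b1101000
Split: l1_idx=3, l2_idx=1, offset=0
L1[3] = 0
L2[0][1] = 22
paddr = 22 * 8 + 0 = 176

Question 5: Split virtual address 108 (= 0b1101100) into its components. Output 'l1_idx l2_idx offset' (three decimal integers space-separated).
vaddr = 108 = 0b1101100
  top 2 bits -> l1_idx = 3
  next 2 bits -> l2_idx = 1
  bottom 3 bits -> offset = 4

Answer: 3 1 4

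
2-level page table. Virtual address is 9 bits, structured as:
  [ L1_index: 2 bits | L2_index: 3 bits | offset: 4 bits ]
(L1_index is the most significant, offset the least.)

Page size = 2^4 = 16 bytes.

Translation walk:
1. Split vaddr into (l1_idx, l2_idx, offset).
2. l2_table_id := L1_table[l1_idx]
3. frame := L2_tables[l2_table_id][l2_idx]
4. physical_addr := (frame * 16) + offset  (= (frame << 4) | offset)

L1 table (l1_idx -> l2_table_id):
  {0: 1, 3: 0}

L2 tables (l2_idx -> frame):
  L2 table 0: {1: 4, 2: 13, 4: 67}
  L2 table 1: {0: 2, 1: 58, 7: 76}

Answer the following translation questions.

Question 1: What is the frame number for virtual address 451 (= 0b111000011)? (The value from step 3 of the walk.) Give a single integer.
vaddr = 451: l1_idx=3, l2_idx=4
L1[3] = 0; L2[0][4] = 67

Answer: 67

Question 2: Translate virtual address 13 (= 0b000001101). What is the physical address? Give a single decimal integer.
vaddr = 13 = 0b000001101
Split: l1_idx=0, l2_idx=0, offset=13
L1[0] = 1
L2[1][0] = 2
paddr = 2 * 16 + 13 = 45

Answer: 45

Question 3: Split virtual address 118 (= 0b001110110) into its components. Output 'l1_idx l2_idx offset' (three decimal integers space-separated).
Answer: 0 7 6

Derivation:
vaddr = 118 = 0b001110110
  top 2 bits -> l1_idx = 0
  next 3 bits -> l2_idx = 7
  bottom 4 bits -> offset = 6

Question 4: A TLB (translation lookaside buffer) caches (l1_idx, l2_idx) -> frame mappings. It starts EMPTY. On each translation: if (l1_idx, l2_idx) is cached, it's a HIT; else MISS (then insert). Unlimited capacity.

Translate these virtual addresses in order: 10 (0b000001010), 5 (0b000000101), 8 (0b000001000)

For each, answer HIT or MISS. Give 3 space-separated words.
vaddr=10: (0,0) not in TLB -> MISS, insert
vaddr=5: (0,0) in TLB -> HIT
vaddr=8: (0,0) in TLB -> HIT

Answer: MISS HIT HIT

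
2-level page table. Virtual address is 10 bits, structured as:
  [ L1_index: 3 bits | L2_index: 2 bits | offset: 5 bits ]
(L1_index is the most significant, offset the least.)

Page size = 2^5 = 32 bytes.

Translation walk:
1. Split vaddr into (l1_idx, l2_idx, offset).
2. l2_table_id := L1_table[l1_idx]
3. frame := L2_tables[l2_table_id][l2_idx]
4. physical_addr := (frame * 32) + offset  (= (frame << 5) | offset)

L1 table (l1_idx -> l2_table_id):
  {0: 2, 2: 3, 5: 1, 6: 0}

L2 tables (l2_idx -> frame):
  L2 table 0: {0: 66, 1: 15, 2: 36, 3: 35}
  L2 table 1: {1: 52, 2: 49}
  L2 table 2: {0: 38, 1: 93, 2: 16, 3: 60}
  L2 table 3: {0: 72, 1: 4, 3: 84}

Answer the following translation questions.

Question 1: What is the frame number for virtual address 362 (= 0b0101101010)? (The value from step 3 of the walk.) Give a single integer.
vaddr = 362: l1_idx=2, l2_idx=3
L1[2] = 3; L2[3][3] = 84

Answer: 84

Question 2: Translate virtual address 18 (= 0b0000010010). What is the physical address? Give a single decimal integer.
Answer: 1234

Derivation:
vaddr = 18 = 0b0000010010
Split: l1_idx=0, l2_idx=0, offset=18
L1[0] = 2
L2[2][0] = 38
paddr = 38 * 32 + 18 = 1234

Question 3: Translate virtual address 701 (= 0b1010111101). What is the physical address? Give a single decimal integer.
Answer: 1693

Derivation:
vaddr = 701 = 0b1010111101
Split: l1_idx=5, l2_idx=1, offset=29
L1[5] = 1
L2[1][1] = 52
paddr = 52 * 32 + 29 = 1693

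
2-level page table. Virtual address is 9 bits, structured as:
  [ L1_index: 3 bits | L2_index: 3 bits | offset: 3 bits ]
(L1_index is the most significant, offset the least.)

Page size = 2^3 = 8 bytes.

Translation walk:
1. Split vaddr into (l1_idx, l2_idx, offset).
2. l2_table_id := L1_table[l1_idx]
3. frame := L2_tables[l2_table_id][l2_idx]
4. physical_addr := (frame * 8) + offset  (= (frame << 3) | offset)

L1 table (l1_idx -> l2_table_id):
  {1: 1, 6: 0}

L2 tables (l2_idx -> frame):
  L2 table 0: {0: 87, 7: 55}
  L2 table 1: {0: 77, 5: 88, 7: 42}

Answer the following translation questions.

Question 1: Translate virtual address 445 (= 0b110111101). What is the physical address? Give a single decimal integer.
Answer: 445

Derivation:
vaddr = 445 = 0b110111101
Split: l1_idx=6, l2_idx=7, offset=5
L1[6] = 0
L2[0][7] = 55
paddr = 55 * 8 + 5 = 445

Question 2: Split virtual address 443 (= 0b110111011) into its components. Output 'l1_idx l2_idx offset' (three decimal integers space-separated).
Answer: 6 7 3

Derivation:
vaddr = 443 = 0b110111011
  top 3 bits -> l1_idx = 6
  next 3 bits -> l2_idx = 7
  bottom 3 bits -> offset = 3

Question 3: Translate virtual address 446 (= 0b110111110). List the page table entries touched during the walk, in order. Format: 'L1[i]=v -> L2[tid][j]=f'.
Answer: L1[6]=0 -> L2[0][7]=55

Derivation:
vaddr = 446 = 0b110111110
Split: l1_idx=6, l2_idx=7, offset=6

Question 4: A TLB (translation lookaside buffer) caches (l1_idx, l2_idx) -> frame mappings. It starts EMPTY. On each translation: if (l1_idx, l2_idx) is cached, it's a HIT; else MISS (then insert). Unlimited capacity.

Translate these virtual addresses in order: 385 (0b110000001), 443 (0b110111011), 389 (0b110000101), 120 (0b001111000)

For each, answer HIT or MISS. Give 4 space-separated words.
Answer: MISS MISS HIT MISS

Derivation:
vaddr=385: (6,0) not in TLB -> MISS, insert
vaddr=443: (6,7) not in TLB -> MISS, insert
vaddr=389: (6,0) in TLB -> HIT
vaddr=120: (1,7) not in TLB -> MISS, insert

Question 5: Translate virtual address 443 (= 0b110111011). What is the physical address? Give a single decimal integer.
vaddr = 443 = 0b110111011
Split: l1_idx=6, l2_idx=7, offset=3
L1[6] = 0
L2[0][7] = 55
paddr = 55 * 8 + 3 = 443

Answer: 443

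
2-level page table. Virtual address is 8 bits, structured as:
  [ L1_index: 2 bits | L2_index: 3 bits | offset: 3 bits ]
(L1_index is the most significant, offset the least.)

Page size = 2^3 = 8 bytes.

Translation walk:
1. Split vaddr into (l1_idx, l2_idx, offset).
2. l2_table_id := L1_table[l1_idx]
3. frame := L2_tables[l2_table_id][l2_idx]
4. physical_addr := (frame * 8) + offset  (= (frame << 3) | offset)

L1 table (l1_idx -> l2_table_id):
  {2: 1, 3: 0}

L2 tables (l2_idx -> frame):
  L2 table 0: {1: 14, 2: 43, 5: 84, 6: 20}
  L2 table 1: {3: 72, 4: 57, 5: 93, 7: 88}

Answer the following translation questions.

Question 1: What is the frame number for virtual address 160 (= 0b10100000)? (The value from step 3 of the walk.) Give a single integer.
vaddr = 160: l1_idx=2, l2_idx=4
L1[2] = 1; L2[1][4] = 57

Answer: 57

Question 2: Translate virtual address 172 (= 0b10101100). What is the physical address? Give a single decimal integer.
vaddr = 172 = 0b10101100
Split: l1_idx=2, l2_idx=5, offset=4
L1[2] = 1
L2[1][5] = 93
paddr = 93 * 8 + 4 = 748

Answer: 748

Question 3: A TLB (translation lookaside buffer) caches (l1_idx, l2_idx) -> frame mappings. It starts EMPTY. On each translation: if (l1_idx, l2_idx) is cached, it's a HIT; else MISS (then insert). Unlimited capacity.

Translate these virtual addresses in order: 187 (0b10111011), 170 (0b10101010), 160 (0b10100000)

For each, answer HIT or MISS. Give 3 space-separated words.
vaddr=187: (2,7) not in TLB -> MISS, insert
vaddr=170: (2,5) not in TLB -> MISS, insert
vaddr=160: (2,4) not in TLB -> MISS, insert

Answer: MISS MISS MISS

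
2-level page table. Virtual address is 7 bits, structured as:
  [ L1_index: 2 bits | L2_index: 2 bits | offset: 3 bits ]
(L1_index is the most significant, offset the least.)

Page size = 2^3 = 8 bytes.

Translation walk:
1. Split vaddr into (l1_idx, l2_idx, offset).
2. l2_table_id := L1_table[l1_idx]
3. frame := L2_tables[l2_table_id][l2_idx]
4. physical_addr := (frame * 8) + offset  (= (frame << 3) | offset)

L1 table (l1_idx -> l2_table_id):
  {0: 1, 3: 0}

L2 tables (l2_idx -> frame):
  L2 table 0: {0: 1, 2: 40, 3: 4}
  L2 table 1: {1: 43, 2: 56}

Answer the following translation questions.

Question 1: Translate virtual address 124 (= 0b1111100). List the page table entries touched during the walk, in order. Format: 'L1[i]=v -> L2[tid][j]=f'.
Answer: L1[3]=0 -> L2[0][3]=4

Derivation:
vaddr = 124 = 0b1111100
Split: l1_idx=3, l2_idx=3, offset=4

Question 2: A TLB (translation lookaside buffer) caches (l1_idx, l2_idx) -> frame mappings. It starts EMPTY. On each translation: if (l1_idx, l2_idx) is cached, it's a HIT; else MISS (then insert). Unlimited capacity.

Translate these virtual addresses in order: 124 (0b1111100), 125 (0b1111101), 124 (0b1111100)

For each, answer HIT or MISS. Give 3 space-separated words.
vaddr=124: (3,3) not in TLB -> MISS, insert
vaddr=125: (3,3) in TLB -> HIT
vaddr=124: (3,3) in TLB -> HIT

Answer: MISS HIT HIT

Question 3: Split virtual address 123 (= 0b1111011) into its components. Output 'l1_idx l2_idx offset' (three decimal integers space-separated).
vaddr = 123 = 0b1111011
  top 2 bits -> l1_idx = 3
  next 2 bits -> l2_idx = 3
  bottom 3 bits -> offset = 3

Answer: 3 3 3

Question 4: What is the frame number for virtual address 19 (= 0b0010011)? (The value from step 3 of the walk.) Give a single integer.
Answer: 56

Derivation:
vaddr = 19: l1_idx=0, l2_idx=2
L1[0] = 1; L2[1][2] = 56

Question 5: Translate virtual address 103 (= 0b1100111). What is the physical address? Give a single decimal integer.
vaddr = 103 = 0b1100111
Split: l1_idx=3, l2_idx=0, offset=7
L1[3] = 0
L2[0][0] = 1
paddr = 1 * 8 + 7 = 15

Answer: 15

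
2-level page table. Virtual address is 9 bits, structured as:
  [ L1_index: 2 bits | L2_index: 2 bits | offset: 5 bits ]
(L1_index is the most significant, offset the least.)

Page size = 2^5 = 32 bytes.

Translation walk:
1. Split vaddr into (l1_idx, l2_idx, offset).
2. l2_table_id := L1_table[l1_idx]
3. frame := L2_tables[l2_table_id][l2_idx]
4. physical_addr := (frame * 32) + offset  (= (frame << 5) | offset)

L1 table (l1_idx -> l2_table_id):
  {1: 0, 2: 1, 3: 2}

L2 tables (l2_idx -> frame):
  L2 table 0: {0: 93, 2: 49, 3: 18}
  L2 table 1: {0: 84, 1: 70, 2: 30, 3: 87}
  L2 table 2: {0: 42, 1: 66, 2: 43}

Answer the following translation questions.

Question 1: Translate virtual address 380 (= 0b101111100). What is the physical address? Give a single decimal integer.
vaddr = 380 = 0b101111100
Split: l1_idx=2, l2_idx=3, offset=28
L1[2] = 1
L2[1][3] = 87
paddr = 87 * 32 + 28 = 2812

Answer: 2812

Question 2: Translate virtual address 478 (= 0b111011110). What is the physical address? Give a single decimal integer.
vaddr = 478 = 0b111011110
Split: l1_idx=3, l2_idx=2, offset=30
L1[3] = 2
L2[2][2] = 43
paddr = 43 * 32 + 30 = 1406

Answer: 1406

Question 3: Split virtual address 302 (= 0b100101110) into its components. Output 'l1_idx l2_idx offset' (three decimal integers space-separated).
Answer: 2 1 14

Derivation:
vaddr = 302 = 0b100101110
  top 2 bits -> l1_idx = 2
  next 2 bits -> l2_idx = 1
  bottom 5 bits -> offset = 14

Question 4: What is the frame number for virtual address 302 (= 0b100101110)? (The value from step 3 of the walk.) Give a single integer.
Answer: 70

Derivation:
vaddr = 302: l1_idx=2, l2_idx=1
L1[2] = 1; L2[1][1] = 70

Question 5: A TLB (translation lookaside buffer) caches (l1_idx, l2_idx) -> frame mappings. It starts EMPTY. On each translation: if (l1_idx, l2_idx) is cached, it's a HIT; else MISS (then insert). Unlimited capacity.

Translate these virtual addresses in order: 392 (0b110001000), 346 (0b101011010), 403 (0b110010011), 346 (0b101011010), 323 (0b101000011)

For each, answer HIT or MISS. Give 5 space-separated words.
vaddr=392: (3,0) not in TLB -> MISS, insert
vaddr=346: (2,2) not in TLB -> MISS, insert
vaddr=403: (3,0) in TLB -> HIT
vaddr=346: (2,2) in TLB -> HIT
vaddr=323: (2,2) in TLB -> HIT

Answer: MISS MISS HIT HIT HIT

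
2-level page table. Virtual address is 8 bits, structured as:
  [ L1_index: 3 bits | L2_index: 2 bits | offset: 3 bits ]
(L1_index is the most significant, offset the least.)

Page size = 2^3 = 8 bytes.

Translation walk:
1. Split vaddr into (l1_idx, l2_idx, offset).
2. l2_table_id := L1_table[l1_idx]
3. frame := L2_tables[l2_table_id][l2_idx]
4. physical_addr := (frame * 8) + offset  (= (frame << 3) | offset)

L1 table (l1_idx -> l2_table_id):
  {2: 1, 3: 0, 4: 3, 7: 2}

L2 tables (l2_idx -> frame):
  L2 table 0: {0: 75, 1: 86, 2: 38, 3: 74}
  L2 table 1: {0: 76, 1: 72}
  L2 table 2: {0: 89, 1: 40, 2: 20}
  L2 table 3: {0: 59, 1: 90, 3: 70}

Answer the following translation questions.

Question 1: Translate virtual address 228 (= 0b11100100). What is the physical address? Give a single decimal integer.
Answer: 716

Derivation:
vaddr = 228 = 0b11100100
Split: l1_idx=7, l2_idx=0, offset=4
L1[7] = 2
L2[2][0] = 89
paddr = 89 * 8 + 4 = 716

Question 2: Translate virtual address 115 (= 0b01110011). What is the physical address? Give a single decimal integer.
Answer: 307

Derivation:
vaddr = 115 = 0b01110011
Split: l1_idx=3, l2_idx=2, offset=3
L1[3] = 0
L2[0][2] = 38
paddr = 38 * 8 + 3 = 307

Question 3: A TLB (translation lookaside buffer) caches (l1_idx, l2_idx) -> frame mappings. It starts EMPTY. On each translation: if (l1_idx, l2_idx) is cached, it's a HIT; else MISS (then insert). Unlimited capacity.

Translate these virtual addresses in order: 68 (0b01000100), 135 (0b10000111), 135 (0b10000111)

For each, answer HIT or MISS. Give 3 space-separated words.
Answer: MISS MISS HIT

Derivation:
vaddr=68: (2,0) not in TLB -> MISS, insert
vaddr=135: (4,0) not in TLB -> MISS, insert
vaddr=135: (4,0) in TLB -> HIT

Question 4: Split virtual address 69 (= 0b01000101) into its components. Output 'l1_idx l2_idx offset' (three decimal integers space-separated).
vaddr = 69 = 0b01000101
  top 3 bits -> l1_idx = 2
  next 2 bits -> l2_idx = 0
  bottom 3 bits -> offset = 5

Answer: 2 0 5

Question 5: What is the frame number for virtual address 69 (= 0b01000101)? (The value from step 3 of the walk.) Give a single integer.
vaddr = 69: l1_idx=2, l2_idx=0
L1[2] = 1; L2[1][0] = 76

Answer: 76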